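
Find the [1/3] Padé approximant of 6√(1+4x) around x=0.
(21*x + 6)/(x**3 - x**2 + 3*x/2 + 1)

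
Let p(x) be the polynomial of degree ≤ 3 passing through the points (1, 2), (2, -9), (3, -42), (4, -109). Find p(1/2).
3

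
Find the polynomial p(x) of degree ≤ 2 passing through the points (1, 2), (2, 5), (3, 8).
3*x - 1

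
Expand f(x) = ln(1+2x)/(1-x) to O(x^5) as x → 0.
2*x + 8*x**3/3 - 4*x**4/3 + O(x**5)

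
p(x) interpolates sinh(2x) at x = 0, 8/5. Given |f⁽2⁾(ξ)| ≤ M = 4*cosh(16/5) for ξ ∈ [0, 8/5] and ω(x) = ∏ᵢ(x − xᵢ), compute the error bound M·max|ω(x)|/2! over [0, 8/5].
32*cosh(16/5)/25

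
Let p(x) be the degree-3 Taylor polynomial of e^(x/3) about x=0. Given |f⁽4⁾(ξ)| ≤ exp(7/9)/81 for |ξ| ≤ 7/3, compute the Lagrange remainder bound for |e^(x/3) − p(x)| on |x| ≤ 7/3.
2401*exp(7/9)/157464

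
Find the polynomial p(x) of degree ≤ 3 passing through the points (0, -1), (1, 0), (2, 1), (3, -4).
-x**3 + 3*x**2 - x - 1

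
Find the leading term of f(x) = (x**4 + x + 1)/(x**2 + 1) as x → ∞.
x**2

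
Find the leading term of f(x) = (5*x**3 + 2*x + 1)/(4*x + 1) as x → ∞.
5*x**2/4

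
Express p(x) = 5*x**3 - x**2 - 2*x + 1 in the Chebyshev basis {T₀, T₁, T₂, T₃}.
(1/2)T₀ + (7/4)T₁ + (-1/2)T₂ + (5/4)T₃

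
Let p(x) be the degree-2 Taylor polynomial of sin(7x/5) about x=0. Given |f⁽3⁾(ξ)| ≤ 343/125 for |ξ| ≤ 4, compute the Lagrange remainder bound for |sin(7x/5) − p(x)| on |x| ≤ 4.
10976/375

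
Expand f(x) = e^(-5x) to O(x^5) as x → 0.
1 - 5*x + 25*x**2/2 - 125*x**3/6 + 625*x**4/24 + O(x**5)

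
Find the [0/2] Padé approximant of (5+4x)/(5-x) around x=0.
1/(4*x**2/5 - x + 1)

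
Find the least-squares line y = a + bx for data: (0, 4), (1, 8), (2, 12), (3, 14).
a = 22/5, b = 17/5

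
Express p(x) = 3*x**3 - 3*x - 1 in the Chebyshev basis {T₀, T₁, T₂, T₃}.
-T₀ + (-3/4)T₁ + (3/4)T₃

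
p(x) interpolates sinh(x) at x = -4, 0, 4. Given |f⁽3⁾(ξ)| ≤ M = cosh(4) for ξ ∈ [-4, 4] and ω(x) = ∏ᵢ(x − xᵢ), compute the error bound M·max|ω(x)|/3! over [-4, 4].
64*sqrt(3)*cosh(4)/27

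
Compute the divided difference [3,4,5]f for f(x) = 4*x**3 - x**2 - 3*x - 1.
47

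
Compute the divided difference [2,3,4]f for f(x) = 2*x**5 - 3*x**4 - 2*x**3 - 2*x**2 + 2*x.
385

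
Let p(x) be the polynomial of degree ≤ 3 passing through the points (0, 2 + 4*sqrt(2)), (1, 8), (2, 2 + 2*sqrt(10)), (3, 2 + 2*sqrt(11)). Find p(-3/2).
-551/8 - 35*sqrt(11)/8 + 105*sqrt(2)/4 + 135*sqrt(10)/8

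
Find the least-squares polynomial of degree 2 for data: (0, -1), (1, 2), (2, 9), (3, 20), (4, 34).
-38/35 + (48/35)x + (13/7)x²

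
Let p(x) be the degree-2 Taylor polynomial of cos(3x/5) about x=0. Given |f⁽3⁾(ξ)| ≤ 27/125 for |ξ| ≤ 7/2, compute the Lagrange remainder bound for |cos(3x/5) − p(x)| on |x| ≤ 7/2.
3087/2000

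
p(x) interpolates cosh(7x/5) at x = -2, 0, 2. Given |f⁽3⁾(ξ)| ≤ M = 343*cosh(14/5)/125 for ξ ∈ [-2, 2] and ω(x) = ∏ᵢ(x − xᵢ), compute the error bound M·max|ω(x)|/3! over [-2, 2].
2744*sqrt(3)*cosh(14/5)/3375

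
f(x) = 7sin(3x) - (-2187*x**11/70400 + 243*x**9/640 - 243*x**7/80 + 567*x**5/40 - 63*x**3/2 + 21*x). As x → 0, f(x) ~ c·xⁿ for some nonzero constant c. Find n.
13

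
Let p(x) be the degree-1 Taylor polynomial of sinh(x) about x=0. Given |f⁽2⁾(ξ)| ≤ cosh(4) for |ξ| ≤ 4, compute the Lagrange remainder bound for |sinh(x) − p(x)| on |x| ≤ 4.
8*cosh(4)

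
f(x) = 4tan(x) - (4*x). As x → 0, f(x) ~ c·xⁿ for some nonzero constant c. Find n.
3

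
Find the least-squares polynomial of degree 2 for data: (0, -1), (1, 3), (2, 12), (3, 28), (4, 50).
-6/7 + (29/70)x + (43/14)x²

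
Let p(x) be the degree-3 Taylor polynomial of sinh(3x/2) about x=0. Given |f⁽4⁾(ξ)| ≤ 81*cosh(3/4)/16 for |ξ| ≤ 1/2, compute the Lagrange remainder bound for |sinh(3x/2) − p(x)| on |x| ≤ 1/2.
27*cosh(3/4)/2048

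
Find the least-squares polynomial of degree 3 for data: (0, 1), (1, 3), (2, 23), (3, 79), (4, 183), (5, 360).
52/63 + (-68/189)x + (1/36)x² + (311/108)x³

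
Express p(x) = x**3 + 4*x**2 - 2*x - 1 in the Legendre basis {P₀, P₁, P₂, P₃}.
(1/3)P₀ + (-7/5)P₁ + (8/3)P₂ + (2/5)P₃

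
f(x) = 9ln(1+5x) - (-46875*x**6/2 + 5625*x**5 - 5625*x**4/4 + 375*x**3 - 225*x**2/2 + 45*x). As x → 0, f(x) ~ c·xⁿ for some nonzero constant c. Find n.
7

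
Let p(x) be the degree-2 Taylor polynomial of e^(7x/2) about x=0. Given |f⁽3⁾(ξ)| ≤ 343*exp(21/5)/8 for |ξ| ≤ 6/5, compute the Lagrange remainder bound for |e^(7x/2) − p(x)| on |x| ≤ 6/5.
3087*exp(21/5)/250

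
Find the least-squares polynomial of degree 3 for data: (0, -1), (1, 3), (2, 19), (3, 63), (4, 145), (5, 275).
-16/21 + (-41/126)x + (29/21)x² + (35/18)x³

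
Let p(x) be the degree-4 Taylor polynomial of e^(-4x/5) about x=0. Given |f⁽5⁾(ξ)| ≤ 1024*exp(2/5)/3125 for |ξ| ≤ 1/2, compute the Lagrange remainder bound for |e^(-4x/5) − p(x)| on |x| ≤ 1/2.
4*exp(2/5)/46875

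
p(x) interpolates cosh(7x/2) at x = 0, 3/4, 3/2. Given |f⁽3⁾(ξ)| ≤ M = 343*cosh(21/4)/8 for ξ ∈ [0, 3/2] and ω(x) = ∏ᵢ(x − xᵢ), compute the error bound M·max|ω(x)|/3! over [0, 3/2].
343*sqrt(3)*cosh(21/4)/512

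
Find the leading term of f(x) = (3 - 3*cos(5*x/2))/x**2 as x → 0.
75/8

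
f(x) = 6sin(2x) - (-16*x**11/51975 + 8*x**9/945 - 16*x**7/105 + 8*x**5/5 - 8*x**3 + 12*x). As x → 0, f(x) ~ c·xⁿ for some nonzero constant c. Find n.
13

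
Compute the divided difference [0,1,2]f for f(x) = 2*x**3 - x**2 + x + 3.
5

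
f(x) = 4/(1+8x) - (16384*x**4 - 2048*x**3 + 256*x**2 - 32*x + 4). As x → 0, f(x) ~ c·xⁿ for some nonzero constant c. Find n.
5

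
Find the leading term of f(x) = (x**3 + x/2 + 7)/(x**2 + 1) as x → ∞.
x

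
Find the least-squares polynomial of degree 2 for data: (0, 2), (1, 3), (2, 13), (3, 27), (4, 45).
10/7 + (1/7)x + (19/7)x²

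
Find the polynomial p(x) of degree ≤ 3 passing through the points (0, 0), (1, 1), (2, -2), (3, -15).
-x**3 + x**2 + x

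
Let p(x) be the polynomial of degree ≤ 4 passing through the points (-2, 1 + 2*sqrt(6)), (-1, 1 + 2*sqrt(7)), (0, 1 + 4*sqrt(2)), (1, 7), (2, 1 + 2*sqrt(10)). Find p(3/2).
-35*sqrt(2)/16 - 5*sqrt(6)/64 + 7*sqrt(7)/16 + 35*sqrt(10)/64 + 121/16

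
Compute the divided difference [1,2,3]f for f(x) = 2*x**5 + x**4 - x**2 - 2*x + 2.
204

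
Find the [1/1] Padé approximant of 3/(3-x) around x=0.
1/(1 - x/3)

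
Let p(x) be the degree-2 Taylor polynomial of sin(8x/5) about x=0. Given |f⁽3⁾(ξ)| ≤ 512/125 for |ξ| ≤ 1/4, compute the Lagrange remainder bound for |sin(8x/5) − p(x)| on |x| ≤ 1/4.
4/375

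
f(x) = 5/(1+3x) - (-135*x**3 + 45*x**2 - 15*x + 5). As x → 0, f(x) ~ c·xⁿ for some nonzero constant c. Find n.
4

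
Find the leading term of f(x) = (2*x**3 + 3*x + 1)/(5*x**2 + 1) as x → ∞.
2*x/5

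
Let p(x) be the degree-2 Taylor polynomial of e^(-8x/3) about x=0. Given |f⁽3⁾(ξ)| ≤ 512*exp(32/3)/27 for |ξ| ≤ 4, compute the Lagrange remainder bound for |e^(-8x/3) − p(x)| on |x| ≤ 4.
16384*exp(32/3)/81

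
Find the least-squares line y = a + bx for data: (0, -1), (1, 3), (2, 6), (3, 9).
a = -7/10, b = 33/10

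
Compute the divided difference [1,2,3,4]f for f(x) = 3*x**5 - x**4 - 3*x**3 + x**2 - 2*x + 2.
182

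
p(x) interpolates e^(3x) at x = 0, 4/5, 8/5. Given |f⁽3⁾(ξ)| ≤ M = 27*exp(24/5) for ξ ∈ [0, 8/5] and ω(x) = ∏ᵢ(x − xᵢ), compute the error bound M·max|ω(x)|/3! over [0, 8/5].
64*sqrt(3)*exp(24/5)/125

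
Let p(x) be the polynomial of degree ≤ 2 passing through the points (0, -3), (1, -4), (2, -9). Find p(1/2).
-3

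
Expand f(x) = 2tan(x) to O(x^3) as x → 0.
2*x + O(x**3)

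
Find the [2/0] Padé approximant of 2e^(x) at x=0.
x**2 + 2*x + 2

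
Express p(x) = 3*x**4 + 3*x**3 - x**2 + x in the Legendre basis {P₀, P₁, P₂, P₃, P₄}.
(4/15)P₀ + (14/5)P₁ + (22/21)P₂ + (6/5)P₃ + (24/35)P₄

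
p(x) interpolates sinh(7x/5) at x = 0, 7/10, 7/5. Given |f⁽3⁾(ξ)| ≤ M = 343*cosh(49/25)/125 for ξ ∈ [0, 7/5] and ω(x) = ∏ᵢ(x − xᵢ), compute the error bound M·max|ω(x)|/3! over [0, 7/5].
117649*sqrt(3)*cosh(49/25)/3375000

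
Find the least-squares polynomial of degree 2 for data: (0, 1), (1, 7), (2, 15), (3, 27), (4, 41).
37/35 + (30/7)x + (10/7)x²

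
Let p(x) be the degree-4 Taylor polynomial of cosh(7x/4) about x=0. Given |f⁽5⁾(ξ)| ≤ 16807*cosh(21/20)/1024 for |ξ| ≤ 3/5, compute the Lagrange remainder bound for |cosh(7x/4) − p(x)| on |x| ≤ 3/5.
1361367*cosh(21/20)/128000000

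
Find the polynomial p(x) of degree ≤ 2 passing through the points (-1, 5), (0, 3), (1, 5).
2*x**2 + 3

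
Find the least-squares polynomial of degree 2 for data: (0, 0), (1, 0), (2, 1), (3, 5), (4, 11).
1/7 + (-111/70)x + (15/14)x²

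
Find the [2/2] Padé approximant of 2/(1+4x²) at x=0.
2/(4*x**2 + 1)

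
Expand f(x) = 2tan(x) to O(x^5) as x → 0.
2*x + 2*x**3/3 + O(x**5)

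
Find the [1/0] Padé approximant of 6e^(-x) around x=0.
6 - 6*x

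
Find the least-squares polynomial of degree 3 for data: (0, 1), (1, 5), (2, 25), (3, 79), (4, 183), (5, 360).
6/7 + (65/21)x + (-47/28)x² + (37/12)x³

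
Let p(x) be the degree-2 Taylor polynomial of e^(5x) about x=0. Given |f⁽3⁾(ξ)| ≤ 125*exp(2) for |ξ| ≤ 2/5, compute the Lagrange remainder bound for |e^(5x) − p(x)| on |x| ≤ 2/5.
4*exp(2)/3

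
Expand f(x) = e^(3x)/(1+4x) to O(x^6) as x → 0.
1 - x + 17*x**2/2 - 59*x**3/2 + 971*x**4/8 - 19339*x**5/40 + O(x**6)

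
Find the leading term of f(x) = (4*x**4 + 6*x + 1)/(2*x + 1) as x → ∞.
2*x**3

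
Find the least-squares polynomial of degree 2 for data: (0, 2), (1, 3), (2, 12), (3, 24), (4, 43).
62/35 + (-59/70)x + (39/14)x²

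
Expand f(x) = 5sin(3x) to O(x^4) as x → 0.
15*x - 45*x**3/2 + O(x**4)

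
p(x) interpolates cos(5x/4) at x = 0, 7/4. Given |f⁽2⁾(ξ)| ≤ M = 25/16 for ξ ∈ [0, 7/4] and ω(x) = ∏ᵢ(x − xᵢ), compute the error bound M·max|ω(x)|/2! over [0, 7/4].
1225/2048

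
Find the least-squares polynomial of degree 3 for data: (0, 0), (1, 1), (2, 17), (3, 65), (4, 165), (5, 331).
1/14 + (-83/84)x + (-8/7)x² + (35/12)x³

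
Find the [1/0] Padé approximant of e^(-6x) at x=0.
1 - 6*x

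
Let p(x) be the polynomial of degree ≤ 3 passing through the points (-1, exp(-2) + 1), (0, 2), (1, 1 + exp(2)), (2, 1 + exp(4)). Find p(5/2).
(-5 + (-35*exp(2) + 37 + 35*exp(4))*exp(2))*exp(-2)/16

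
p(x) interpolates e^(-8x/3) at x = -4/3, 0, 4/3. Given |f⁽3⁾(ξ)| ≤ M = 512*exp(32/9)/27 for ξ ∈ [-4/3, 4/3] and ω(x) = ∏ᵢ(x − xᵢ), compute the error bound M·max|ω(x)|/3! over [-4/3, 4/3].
32768*sqrt(3)*exp(32/9)/19683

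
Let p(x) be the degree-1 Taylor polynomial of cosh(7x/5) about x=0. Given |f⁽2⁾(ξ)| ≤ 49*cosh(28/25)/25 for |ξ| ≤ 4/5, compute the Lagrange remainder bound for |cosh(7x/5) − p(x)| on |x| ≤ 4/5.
392*cosh(28/25)/625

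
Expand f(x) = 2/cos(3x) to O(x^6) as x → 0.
2 + 9*x**2 + 135*x**4/4 + O(x**6)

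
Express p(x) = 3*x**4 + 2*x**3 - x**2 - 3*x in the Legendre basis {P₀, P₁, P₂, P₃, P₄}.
(4/15)P₀ + (-9/5)P₁ + (22/21)P₂ + (4/5)P₃ + (24/35)P₄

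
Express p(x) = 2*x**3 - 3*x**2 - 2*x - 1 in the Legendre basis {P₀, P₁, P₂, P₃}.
(-2)P₀ + (-4/5)P₁ + (-2)P₂ + (4/5)P₃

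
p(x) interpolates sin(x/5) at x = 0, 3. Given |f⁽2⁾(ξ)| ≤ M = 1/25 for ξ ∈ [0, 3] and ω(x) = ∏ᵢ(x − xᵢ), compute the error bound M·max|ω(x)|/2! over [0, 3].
9/200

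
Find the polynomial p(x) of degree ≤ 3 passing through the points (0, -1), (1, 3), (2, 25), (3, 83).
3*x**3 + x - 1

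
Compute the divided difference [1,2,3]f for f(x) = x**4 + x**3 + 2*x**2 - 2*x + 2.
33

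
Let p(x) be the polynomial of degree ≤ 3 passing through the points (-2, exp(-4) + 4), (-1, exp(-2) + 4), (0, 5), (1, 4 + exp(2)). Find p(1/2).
(-5*exp(2) + 1 + (5*exp(2) + 79)*exp(4))*exp(-4)/16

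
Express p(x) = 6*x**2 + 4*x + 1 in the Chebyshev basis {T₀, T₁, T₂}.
(4)T₀ + (4)T₁ + (3)T₂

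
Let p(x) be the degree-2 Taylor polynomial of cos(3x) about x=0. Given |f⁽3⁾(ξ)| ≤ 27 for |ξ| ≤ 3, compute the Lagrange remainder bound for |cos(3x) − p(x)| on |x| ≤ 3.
243/2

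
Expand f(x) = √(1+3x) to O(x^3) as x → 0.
1 + 3*x/2 - 9*x**2/8 + O(x**3)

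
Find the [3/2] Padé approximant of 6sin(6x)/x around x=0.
(36 - 756*x**2/5)/(9*x**2/5 + 1)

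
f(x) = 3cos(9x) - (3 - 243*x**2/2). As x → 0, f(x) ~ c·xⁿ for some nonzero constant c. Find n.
4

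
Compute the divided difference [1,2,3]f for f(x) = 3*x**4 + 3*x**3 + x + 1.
93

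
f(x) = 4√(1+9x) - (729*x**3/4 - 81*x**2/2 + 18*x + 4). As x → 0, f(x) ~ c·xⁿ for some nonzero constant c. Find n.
4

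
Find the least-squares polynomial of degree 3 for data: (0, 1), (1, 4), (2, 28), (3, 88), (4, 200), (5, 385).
101/126 + (-179/756)x + (289/252)x² + (77/27)x³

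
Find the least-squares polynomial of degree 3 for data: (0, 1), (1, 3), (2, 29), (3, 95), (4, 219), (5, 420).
8/9 + (-589/189)x + (659/252)x² + (319/108)x³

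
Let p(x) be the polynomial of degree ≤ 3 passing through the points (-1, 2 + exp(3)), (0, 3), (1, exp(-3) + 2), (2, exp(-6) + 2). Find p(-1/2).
(-5*exp(3) + 1 + (47 + 5*exp(3))*exp(6))*exp(-6)/16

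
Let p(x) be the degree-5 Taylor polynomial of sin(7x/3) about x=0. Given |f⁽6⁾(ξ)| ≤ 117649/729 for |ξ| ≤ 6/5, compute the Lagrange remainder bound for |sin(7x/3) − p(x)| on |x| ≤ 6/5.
470596/703125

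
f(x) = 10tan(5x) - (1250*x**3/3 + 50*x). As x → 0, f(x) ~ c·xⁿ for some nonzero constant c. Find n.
5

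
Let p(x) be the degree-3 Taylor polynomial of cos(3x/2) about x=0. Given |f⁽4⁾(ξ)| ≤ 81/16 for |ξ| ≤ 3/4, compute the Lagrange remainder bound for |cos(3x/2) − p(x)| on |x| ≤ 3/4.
2187/32768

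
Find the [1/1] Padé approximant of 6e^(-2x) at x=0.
(6 - 6*x)/(x + 1)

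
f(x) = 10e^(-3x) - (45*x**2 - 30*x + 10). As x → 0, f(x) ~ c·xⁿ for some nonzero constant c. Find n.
3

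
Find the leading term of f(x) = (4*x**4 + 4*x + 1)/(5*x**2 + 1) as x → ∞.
4*x**2/5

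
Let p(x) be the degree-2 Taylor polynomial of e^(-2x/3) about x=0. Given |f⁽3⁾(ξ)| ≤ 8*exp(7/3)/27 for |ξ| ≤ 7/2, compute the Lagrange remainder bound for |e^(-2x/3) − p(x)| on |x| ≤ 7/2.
343*exp(7/3)/162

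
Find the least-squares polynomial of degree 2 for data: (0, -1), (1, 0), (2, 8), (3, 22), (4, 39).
-48/35 + (-23/35)x + (19/7)x²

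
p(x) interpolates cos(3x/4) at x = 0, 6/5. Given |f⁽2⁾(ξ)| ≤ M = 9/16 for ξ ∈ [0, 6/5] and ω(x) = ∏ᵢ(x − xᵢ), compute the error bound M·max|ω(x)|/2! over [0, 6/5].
81/800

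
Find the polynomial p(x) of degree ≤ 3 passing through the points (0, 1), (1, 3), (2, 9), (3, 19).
2*x**2 + 1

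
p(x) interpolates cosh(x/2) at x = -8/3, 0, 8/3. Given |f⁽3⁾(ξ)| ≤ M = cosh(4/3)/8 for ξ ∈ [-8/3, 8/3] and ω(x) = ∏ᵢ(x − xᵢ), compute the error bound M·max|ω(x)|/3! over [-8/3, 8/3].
64*sqrt(3)*cosh(4/3)/729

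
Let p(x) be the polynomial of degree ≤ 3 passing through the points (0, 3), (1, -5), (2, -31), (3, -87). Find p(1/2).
1/2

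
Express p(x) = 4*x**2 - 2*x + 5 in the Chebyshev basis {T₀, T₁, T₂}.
(7)T₀ + (-2)T₁ + (2)T₂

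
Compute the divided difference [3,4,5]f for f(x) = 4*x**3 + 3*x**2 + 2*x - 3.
51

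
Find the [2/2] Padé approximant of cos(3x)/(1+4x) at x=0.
(-441*x**2/92 + 6*x/23 + 1)/(3*x**2/4 + 98*x/23 + 1)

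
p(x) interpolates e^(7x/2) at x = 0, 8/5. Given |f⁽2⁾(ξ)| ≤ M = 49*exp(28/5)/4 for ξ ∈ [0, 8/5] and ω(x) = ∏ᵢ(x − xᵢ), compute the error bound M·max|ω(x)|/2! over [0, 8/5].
98*exp(28/5)/25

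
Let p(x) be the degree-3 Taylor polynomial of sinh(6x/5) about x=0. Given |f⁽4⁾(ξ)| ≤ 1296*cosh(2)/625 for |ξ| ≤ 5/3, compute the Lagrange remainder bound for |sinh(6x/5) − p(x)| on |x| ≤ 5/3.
2*cosh(2)/3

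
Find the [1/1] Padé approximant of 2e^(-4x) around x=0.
(2 - 4*x)/(2*x + 1)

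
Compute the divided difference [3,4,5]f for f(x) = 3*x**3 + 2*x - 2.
36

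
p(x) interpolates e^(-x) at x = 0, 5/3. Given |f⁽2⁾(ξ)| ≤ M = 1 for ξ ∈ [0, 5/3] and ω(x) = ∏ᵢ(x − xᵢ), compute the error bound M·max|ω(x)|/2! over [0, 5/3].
25/72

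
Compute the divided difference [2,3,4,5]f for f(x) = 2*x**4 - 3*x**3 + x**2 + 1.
25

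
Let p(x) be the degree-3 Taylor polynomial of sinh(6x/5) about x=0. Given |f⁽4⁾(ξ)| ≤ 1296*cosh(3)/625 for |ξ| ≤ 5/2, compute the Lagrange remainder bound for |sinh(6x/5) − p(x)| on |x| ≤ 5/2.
27*cosh(3)/8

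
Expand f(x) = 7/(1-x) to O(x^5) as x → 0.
7 + 7*x + 7*x**2 + 7*x**3 + 7*x**4 + O(x**5)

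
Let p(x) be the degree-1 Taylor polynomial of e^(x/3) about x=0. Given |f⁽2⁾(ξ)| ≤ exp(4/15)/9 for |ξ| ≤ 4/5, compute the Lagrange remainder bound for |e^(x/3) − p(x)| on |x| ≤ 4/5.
8*exp(4/15)/225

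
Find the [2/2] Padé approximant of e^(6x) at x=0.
(3*x**2 + 3*x + 1)/(3*x**2 - 3*x + 1)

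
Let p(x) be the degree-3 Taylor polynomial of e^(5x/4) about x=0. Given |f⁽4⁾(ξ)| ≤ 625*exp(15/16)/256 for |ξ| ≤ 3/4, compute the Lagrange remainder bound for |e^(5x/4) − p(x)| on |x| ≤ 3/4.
16875*exp(15/16)/524288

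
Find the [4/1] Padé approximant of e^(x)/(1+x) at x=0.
(53*x**4/1080 + 7*x**3/45 + x**2/2 + 44*x/45 + 1)/(44*x/45 + 1)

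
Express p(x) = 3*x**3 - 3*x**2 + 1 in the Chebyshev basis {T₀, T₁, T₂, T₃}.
(-1/2)T₀ + (9/4)T₁ + (-3/2)T₂ + (3/4)T₃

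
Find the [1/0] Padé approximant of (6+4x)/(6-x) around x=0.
5*x/6 + 1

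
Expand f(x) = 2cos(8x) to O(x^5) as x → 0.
2 - 64*x**2 + 1024*x**4/3 + O(x**5)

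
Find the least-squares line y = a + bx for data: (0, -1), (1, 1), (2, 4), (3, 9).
a = -17/10, b = 33/10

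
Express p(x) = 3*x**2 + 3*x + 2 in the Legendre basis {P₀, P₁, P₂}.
(3)P₀ + (3)P₁ + (2)P₂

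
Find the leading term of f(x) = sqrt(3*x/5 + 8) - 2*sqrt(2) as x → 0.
3*sqrt(2)*x/40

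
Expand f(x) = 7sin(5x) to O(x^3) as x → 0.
35*x + O(x**3)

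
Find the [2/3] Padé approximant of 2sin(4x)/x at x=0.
(8 - 224*x**2/15)/(4*x**2/5 + 1)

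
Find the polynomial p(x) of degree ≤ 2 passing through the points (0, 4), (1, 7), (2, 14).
2*x**2 + x + 4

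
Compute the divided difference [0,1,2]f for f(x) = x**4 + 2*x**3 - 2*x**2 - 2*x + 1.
11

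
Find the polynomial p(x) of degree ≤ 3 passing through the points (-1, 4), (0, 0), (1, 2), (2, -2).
-2*x**3 + 3*x**2 + x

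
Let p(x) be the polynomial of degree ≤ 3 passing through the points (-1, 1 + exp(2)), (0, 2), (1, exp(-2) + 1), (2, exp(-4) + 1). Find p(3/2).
(5 + 15*exp(2) + (exp(2) + 11)*exp(4))*exp(-4)/16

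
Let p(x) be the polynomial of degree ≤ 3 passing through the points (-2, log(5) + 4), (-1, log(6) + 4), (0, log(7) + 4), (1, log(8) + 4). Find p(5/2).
log(1761205026816*2**(1/8)*3**(7/16)*5**(13/16)*7**(3/16)/1730160900125) + 4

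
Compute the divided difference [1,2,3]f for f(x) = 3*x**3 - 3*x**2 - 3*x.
15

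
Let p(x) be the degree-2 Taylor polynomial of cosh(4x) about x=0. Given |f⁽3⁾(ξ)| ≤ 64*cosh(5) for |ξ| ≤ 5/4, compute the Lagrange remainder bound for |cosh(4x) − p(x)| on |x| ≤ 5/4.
125*cosh(5)/6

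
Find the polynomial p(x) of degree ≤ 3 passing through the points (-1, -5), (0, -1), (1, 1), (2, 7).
x**3 - x**2 + 2*x - 1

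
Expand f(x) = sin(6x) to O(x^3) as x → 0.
6*x + O(x**3)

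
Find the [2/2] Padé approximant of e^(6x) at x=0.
(3*x**2 + 3*x + 1)/(3*x**2 - 3*x + 1)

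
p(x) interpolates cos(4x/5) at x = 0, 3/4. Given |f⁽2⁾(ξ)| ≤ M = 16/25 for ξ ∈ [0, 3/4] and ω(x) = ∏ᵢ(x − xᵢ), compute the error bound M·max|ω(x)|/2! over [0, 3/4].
9/200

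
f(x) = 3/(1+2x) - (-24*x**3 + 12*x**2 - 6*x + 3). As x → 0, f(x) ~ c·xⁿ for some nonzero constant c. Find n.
4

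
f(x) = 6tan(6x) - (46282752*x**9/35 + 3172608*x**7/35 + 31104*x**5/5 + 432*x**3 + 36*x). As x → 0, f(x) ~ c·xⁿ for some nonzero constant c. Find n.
11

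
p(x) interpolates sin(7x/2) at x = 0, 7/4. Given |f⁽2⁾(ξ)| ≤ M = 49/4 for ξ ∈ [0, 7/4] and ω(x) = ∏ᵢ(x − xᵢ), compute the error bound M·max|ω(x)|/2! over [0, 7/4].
2401/512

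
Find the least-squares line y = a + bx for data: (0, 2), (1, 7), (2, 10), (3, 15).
a = 11/5, b = 21/5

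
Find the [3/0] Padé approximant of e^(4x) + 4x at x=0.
32*x**3/3 + 8*x**2 + 8*x + 1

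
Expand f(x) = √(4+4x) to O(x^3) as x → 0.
2 + x - x**2/4 + O(x**3)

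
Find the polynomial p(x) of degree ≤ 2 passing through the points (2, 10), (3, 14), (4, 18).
4*x + 2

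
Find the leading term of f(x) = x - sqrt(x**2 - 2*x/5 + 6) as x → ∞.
1/5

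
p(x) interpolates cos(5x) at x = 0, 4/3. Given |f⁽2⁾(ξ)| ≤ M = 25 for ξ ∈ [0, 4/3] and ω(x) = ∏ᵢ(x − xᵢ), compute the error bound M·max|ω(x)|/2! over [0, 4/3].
50/9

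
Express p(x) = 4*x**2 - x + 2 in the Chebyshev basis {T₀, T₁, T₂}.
(4)T₀ - T₁ + (2)T₂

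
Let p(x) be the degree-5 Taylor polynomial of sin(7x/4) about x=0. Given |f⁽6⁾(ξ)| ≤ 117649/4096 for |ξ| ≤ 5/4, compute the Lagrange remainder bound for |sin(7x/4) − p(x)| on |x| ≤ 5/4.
367653125/2415919104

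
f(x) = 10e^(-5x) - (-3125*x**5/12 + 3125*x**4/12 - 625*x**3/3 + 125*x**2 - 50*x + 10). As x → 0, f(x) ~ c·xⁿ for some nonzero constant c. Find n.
6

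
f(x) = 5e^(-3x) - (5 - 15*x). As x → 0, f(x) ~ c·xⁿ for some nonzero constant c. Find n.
2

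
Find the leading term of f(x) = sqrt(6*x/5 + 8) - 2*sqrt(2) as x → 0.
3*sqrt(2)*x/20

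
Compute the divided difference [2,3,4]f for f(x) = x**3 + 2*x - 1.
9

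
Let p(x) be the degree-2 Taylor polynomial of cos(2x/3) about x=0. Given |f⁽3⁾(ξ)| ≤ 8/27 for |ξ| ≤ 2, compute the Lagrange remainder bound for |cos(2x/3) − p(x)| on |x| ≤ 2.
32/81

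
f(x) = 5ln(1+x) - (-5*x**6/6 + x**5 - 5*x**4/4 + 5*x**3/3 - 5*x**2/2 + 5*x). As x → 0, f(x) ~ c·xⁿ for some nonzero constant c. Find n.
7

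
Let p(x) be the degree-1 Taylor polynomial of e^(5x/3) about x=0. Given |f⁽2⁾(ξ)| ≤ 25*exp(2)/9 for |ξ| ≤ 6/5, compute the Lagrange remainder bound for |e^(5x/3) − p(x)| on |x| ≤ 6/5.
2*exp(2)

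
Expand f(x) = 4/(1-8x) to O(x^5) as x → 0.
4 + 32*x + 256*x**2 + 2048*x**3 + 16384*x**4 + O(x**5)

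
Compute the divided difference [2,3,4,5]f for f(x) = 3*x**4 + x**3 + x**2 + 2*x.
43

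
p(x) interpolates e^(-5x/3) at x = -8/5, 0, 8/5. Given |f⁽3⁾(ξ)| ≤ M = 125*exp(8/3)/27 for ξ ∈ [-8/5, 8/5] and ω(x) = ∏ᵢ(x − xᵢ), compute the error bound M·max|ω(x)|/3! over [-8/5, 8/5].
512*sqrt(3)*exp(8/3)/729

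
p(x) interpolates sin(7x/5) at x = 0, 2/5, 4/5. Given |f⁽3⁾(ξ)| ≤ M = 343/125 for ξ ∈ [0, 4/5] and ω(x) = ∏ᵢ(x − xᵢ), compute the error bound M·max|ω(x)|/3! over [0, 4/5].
2744*sqrt(3)/421875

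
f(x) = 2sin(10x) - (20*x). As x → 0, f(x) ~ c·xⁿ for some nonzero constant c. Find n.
3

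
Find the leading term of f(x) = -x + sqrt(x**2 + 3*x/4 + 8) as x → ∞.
3/8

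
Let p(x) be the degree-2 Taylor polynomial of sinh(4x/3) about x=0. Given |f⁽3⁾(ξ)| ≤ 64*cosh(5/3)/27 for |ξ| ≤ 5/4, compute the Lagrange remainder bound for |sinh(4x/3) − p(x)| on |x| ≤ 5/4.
125*cosh(5/3)/162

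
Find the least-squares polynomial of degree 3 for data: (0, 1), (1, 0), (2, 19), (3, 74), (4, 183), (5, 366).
6/7 + (-53/14)x + (5/14)x² + (3)x³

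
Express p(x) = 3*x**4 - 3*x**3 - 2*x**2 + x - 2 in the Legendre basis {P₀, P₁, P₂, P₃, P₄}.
(-31/15)P₀ + (-4/5)P₁ + (8/21)P₂ + (-6/5)P₃ + (24/35)P₄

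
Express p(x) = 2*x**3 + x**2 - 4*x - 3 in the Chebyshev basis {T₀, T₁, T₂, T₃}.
(-5/2)T₀ + (-5/2)T₁ + (1/2)T₂ + (1/2)T₃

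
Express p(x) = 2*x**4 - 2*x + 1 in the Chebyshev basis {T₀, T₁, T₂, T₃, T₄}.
(7/4)T₀ + (-2)T₁ + T₂ + (1/4)T₄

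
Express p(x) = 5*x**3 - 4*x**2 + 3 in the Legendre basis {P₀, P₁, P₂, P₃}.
(5/3)P₀ + (3)P₁ + (-8/3)P₂ + (2)P₃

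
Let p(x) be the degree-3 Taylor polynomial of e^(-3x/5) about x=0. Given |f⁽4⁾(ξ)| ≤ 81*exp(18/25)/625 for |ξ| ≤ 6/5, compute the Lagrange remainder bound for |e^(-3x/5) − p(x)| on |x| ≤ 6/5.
4374*exp(18/25)/390625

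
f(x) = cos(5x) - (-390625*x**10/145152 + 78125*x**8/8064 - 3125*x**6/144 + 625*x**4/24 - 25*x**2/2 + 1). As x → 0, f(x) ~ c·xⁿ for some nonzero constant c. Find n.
12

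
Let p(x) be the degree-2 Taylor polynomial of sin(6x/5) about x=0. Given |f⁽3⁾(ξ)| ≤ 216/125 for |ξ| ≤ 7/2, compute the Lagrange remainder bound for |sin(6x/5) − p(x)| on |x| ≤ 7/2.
3087/250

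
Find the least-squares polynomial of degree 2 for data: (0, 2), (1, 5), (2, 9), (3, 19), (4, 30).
15/7 + (5/7)x + (11/7)x²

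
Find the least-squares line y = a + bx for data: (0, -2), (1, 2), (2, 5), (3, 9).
a = -19/10, b = 18/5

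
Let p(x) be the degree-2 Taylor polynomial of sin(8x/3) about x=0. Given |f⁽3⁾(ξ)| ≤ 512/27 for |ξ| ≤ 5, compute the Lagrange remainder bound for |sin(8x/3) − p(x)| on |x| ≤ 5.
32000/81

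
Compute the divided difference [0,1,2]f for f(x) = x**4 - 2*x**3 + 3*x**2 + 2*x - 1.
4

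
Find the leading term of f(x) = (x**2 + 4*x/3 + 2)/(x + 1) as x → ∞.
x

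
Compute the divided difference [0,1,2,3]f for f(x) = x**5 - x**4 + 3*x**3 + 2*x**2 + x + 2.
22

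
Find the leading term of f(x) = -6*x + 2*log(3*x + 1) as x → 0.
-9*x**2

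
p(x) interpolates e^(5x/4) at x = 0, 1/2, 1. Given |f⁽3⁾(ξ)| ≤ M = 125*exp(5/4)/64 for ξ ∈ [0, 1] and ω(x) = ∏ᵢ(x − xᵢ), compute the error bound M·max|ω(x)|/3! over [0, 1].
125*sqrt(3)*exp(5/4)/13824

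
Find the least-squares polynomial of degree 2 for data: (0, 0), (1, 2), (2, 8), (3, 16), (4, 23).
-17/35 + (18/7)x + (6/7)x²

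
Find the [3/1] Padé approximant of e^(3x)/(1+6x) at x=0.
(1179*x**3/232 + 513*x**2/116 + 351*x/116 + 1)/(699*x/116 + 1)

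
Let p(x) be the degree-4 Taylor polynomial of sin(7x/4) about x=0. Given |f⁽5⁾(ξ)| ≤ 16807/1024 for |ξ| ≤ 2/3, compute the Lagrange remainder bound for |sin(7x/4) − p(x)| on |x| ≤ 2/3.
16807/933120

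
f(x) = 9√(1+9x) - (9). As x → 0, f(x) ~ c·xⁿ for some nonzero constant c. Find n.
1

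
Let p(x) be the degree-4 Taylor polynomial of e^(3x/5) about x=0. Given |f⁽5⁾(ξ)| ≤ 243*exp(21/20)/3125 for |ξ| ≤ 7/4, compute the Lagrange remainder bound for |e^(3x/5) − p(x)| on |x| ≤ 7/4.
1361367*exp(21/20)/128000000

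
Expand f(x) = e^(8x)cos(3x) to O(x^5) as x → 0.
1 + 8*x + 55*x**2/2 + 148*x**3/3 + 721*x**4/24 + O(x**5)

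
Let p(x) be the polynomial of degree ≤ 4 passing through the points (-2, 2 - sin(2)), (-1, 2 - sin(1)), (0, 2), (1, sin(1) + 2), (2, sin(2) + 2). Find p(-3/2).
-7*sin(1)/8 - 5*sin(2)/16 + 2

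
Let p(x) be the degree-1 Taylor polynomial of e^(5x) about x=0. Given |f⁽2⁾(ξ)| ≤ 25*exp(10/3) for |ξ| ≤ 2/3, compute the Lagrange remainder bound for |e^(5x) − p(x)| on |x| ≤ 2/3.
50*exp(10/3)/9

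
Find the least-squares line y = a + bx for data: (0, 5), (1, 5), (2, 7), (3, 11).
a = 4, b = 2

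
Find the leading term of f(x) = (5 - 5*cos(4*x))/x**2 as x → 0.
40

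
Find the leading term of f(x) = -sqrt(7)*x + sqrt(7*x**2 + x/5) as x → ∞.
sqrt(7)/70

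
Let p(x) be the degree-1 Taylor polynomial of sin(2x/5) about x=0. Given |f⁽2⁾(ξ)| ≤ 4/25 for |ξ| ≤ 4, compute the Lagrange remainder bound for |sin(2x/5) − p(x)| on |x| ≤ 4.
32/25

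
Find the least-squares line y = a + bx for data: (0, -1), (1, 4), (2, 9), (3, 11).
a = -2/5, b = 41/10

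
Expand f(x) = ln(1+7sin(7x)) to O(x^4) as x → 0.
49*x - 2401*x**2/2 + 232897*x**3/6 + O(x**4)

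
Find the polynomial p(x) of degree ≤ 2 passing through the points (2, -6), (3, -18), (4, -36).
-3*x**2 + 3*x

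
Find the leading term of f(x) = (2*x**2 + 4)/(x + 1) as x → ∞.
2*x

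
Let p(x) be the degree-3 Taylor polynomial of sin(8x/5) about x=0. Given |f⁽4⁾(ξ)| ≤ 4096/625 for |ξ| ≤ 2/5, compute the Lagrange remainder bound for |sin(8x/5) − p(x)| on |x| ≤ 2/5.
8192/1171875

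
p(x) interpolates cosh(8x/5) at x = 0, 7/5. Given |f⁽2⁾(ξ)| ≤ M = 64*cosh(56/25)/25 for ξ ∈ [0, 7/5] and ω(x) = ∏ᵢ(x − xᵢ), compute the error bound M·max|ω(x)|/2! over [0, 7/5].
392*cosh(56/25)/625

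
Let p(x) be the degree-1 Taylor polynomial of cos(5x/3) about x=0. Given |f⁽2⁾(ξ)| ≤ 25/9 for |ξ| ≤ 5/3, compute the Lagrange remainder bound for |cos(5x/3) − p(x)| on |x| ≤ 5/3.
625/162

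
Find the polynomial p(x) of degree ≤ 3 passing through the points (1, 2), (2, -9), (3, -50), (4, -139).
-3*x**3 + 3*x**2 + x + 1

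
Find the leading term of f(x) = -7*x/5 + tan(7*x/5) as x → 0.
343*x**3/375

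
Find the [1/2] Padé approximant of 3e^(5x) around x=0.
(5*x + 3)/(25*x**2/6 - 10*x/3 + 1)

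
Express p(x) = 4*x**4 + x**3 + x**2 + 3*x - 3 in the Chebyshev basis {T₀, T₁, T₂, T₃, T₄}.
-T₀ + (15/4)T₁ + (5/2)T₂ + (1/4)T₃ + (1/2)T₄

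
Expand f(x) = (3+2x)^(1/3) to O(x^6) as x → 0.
3**(1/3) + 2*3**(1/3)*x/9 - 4*3**(1/3)*x**2/81 + 40*3**(1/3)*x**3/2187 - 160*3**(1/3)*x**4/19683 + 704*3**(1/3)*x**5/177147 + O(x**6)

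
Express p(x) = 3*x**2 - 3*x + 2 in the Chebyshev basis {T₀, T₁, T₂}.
(7/2)T₀ + (-3)T₁ + (3/2)T₂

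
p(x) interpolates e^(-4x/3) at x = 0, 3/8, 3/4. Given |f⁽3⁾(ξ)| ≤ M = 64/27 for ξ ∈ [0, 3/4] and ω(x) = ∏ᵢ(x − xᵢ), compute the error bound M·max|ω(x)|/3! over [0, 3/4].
sqrt(3)/216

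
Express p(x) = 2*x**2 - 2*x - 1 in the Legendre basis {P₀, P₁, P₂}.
(-1/3)P₀ + (-2)P₁ + (4/3)P₂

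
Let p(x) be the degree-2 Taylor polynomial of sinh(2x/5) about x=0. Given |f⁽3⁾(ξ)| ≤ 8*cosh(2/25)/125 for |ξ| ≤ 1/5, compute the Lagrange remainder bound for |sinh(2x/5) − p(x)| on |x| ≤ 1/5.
4*cosh(2/25)/46875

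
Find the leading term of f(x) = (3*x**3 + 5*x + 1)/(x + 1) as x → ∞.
3*x**2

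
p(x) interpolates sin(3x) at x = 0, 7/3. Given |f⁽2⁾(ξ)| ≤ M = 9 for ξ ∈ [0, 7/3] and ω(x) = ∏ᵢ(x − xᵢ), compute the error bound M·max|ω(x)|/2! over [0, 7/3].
49/8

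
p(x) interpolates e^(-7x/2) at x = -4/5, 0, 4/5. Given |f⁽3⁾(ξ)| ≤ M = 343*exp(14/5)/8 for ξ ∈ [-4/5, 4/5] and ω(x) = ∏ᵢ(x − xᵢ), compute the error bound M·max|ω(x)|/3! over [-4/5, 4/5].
2744*sqrt(3)*exp(14/5)/3375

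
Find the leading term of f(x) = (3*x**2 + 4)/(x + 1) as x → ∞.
3*x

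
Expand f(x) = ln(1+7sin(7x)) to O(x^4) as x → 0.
49*x - 2401*x**2/2 + 232897*x**3/6 + O(x**4)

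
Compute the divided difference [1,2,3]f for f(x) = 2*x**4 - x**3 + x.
44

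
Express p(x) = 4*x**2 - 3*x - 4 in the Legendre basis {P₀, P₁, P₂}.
(-8/3)P₀ + (-3)P₁ + (8/3)P₂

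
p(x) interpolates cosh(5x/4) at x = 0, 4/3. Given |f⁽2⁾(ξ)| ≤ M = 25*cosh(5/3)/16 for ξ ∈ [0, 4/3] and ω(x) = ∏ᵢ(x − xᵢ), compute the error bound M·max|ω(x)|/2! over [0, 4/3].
25*cosh(5/3)/72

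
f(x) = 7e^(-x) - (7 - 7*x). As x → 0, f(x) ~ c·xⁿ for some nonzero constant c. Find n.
2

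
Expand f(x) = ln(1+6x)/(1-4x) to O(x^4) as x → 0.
6*x + 6*x**2 + 96*x**3 + O(x**4)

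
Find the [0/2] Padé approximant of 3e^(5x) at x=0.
3/(25*x**2/2 - 5*x + 1)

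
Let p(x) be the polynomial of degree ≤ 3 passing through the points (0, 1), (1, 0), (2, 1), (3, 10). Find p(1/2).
5/8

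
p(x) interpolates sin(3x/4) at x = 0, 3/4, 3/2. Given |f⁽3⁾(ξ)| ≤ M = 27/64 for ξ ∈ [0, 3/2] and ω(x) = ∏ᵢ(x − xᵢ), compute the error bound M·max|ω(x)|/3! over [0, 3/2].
27*sqrt(3)/4096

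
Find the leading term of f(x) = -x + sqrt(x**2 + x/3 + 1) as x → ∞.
1/6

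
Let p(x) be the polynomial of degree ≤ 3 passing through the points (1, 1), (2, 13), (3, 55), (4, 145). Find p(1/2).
5/8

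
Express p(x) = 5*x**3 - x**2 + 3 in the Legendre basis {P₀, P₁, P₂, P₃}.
(8/3)P₀ + (3)P₁ + (-2/3)P₂ + (2)P₃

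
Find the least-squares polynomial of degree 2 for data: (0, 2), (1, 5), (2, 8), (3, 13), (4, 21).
81/35 + (41/35)x + (6/7)x²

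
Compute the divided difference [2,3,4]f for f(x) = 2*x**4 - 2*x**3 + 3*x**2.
95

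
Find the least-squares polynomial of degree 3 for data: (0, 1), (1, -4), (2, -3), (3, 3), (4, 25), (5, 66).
7/9 + (-692/189)x + (-151/126)x² + (49/54)x³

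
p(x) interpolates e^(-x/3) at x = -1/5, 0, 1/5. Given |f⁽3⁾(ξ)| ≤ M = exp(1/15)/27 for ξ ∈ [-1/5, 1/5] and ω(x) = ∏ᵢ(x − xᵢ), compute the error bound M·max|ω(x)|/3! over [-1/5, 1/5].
sqrt(3)*exp(1/15)/91125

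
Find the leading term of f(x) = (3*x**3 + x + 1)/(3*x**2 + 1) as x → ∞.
x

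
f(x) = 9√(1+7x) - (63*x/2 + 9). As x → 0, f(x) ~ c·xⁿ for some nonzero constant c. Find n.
2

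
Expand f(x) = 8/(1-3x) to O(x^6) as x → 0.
8 + 24*x + 72*x**2 + 216*x**3 + 648*x**4 + 1944*x**5 + O(x**6)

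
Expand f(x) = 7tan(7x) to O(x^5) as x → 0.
49*x + 2401*x**3/3 + O(x**5)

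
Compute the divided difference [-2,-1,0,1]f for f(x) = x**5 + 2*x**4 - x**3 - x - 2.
0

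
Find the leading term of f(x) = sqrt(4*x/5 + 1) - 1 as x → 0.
2*x/5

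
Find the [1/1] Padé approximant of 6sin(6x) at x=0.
36*x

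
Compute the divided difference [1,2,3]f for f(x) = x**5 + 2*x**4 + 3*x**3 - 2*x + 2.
158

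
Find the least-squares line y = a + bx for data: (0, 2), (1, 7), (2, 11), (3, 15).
a = 23/10, b = 43/10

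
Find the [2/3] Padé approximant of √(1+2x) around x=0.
(7*x**2/4 + 14*x/5 + 1)/(-x**3/20 + 9*x**2/20 + 9*x/5 + 1)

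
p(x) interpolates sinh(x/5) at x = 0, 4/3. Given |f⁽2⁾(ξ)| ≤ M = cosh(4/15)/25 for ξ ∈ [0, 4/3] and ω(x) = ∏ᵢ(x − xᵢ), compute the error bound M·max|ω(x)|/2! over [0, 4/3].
2*cosh(4/15)/225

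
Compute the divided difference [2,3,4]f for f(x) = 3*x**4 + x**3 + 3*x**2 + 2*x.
177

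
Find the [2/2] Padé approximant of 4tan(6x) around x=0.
24*x/(1 - 12*x**2)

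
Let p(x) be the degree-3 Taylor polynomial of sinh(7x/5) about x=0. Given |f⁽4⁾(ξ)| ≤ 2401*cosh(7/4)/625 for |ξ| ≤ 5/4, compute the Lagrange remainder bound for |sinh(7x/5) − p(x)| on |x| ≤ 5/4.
2401*cosh(7/4)/6144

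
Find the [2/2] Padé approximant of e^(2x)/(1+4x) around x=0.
(37*x**2/51 + 23*x/17 + 1)/(-131*x**2/51 + 57*x/17 + 1)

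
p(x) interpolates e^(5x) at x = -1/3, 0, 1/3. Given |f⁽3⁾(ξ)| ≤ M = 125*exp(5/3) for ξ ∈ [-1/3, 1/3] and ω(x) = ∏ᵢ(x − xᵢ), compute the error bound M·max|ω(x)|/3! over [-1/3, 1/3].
125*sqrt(3)*exp(5/3)/729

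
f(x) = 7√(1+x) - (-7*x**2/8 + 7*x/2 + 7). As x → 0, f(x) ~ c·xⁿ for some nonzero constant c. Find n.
3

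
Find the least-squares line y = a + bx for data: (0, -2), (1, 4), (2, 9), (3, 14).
a = -17/10, b = 53/10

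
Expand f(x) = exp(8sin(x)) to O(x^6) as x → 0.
1 + 8*x + 32*x**2 + 84*x**3 + 160*x**4 + 3457*x**5/15 + O(x**6)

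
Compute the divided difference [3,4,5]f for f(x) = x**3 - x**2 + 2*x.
11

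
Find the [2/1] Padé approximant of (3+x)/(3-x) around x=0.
(x/3 + 1)/(1 - x/3)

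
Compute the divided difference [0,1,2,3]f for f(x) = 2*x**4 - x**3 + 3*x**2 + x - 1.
11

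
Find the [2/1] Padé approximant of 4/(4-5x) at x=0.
1/(1 - 5*x/4)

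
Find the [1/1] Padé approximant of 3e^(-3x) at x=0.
(3 - 9*x/2)/(3*x/2 + 1)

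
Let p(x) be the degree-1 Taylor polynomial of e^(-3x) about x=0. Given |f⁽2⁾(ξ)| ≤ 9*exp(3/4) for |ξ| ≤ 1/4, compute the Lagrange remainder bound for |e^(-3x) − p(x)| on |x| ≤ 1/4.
9*exp(3/4)/32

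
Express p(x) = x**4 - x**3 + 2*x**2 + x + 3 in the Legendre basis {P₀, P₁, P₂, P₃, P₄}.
(58/15)P₀ + (2/5)P₁ + (40/21)P₂ + (-2/5)P₃ + (8/35)P₄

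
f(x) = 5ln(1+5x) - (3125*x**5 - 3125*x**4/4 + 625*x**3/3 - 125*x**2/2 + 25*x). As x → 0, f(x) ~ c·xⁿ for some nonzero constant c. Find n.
6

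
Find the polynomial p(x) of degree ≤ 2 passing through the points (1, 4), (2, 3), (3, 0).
-x**2 + 2*x + 3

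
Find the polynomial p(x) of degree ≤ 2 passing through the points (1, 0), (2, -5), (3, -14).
-2*x**2 + x + 1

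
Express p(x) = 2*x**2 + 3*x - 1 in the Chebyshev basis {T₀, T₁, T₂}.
(3)T₁ + T₂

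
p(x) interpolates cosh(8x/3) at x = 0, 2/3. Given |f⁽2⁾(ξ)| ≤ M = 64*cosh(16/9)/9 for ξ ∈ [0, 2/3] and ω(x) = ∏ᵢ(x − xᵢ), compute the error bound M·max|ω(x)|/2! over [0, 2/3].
32*cosh(16/9)/81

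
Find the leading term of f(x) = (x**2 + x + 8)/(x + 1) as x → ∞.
x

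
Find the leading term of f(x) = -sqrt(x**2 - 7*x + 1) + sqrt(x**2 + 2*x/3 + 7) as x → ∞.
23/6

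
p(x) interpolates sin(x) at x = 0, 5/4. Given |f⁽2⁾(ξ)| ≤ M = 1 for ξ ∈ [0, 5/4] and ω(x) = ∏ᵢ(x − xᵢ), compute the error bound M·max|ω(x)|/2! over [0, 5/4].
25/128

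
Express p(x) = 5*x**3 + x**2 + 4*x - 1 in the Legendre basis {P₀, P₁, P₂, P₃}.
(-2/3)P₀ + (7)P₁ + (2/3)P₂ + (2)P₃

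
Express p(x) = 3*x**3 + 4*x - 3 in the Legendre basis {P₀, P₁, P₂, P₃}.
(-3)P₀ + (29/5)P₁ + (6/5)P₃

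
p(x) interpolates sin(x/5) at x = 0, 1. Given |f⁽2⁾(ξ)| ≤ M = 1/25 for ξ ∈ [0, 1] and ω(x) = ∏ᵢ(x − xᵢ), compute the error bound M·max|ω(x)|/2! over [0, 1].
1/200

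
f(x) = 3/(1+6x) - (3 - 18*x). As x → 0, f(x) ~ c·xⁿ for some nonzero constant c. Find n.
2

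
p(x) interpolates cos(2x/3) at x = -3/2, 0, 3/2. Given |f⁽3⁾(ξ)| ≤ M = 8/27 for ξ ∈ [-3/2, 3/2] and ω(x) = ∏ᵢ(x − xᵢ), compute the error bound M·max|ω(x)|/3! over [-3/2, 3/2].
sqrt(3)/27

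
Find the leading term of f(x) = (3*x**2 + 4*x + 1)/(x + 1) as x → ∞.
3*x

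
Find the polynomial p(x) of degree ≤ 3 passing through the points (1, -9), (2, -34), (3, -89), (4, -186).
-2*x**3 - 3*x**2 - 2*x - 2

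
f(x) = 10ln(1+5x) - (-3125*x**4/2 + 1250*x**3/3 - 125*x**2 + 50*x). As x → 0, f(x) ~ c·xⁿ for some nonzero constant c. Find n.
5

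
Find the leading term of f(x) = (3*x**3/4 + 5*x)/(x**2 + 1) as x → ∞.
3*x/4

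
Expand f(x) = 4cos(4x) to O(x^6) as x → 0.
4 - 32*x**2 + 128*x**4/3 + O(x**6)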